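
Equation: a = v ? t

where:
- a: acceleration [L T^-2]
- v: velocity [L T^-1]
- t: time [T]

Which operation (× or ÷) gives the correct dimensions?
division (÷): a = v ÷ t

a [L T^-2]; v [L T^-1]; t [T].
v × t → [L] ✗
v ÷ t → [L T^-2] ✓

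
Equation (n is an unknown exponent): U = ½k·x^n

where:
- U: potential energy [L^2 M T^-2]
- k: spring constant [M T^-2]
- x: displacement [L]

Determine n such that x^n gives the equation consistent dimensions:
n = 2

U has dimensions [L^2 M T^-2]; x has dimensions [L].
The rest of the RHS has dimensions [M T^-2], so x^n must supply [L^2].
With n = 2: ½k·x^2 has dimensions [L^2 M T^-2], matching the LHS ✓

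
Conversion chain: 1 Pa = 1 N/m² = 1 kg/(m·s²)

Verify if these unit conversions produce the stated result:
The chain is correct (no errors).

Correct: Pascal is Newton per square meter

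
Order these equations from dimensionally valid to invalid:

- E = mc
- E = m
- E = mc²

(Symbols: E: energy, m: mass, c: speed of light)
Dimensionally correct: E = mc²
Dimensionally incorrect: E = mc, E = m
Ordered (correct first, then incorrect): E = mc², E = mc, E = m

- E = mc: LHS [L^2 M T^-2], RHS [L M T^-1] → incorrect ✗
- E = m: LHS [L^2 M T^-2], RHS [M] → incorrect ✗
- E = mc²: LHS [L^2 M T^-2], RHS [L^2 M T^-2] → correct ✓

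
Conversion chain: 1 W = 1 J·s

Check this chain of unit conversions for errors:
The chain is incorrect (it contains an error).

Incorrect: Watt is J/s, not J·s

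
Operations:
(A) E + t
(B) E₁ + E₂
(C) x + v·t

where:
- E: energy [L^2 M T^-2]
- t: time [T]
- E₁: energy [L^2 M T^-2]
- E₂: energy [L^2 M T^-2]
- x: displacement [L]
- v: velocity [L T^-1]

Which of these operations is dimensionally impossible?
(A) E + t

(A) E + t: E [L^2 M T^-2] and t [T] — different dimensions cannot be added/subtracted ✗
(B) E₁ + E₂: E₁ [L^2 M T^-2] and E₂ [L^2 M T^-2] — same dimensions ✓
(C) x + v·t: x [L] and v·t [L] — same dimensions ✓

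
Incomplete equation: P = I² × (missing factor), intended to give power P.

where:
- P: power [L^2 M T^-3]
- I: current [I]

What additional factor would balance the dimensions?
R (resistance), dimensions [I^-2 L^2 M T^-3]

P has dimensions [L^2 M T^-3] and I² has dimensions [I^2].
The missing factor must have dimensions [L^2 M T^-3] / [I^2] = [I^-2 L^2 M T^-3], i.e. resistance (R).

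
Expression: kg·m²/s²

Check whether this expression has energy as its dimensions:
Yes

The expression kg·m²/s² has dimensions [L^2 M T^-2], which is exactly energy [L^2 M T^-2].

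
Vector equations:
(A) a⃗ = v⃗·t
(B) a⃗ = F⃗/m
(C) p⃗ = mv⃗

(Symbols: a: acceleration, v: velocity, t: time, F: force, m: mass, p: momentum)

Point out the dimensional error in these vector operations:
(A) a⃗ = v⃗·t

(A) a⃗ = v⃗·t: LHS [L T^-2], RHS [L] ✗ — acceleration is velocity per time; should be v⃗/t
(B) a⃗ = F⃗/m: LHS [L T^-2], RHS [L T^-2] ✓ — force (vector) divided by mass (scalar)
(C) p⃗ = mv⃗: LHS [L M T^-1], RHS [L M T^-1] ✓ — mass (scalar) times velocity (vector)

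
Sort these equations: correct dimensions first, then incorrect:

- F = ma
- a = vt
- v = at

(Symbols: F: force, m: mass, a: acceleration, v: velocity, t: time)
Dimensionally correct: F = ma, v = at
Dimensionally incorrect: a = vt
Ordered (correct first, then incorrect): F = ma, v = at, a = vt

- F = ma: LHS [L M T^-2], RHS [L M T^-2] → correct ✓
- a = vt: LHS [L T^-2], RHS [L] → incorrect ✗
- v = at: LHS [L T^-1], RHS [L T^-1] → correct ✓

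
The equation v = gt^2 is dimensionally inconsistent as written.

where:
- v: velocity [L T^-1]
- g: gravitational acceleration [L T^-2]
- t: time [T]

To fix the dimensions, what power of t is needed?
The exponent of t should be 1: v = gt

The LHS v has dimensions [L T^-1]; t has dimensions [T].
As written, the RHS gt^2 (exponent 2 on t) has dimensions [L], which does not match.
With exponent 1, the RHS gt has dimensions [L T^-1], matching the LHS.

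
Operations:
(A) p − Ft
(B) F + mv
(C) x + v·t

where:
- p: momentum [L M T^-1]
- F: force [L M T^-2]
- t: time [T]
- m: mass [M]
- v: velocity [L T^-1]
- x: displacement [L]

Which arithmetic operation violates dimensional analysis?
(B) F + mv

(A) p − Ft: p [L M T^-1] and Ft [L M T^-1] — same dimensions ✓
(B) F + mv: F [L M T^-2] and mv [L M T^-1] — different dimensions cannot be added/subtracted ✗
(C) x + v·t: x [L] and v·t [L] — same dimensions ✓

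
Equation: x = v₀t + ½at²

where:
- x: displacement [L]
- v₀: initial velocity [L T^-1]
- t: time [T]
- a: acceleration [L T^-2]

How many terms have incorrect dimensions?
0

LHS x: [L]
- v₀t: [L] ✓
- ½at²: [L] ✓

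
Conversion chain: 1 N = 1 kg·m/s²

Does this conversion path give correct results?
The chain is correct (no errors).

Correct: Newton is defined as kg·m/s²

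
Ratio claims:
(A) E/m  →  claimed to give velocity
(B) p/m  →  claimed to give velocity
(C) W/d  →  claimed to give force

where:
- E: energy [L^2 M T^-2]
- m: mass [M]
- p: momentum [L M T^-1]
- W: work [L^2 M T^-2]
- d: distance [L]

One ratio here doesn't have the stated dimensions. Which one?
(A) E/m does not give velocity

(A) E/m: [L^2 T^-2] ≠ velocity [L T^-1] ✗
(B) p/m: [L T^-1] = velocity [L T^-1] ✓
(C) W/d: [L M T^-2] = force [L M T^-2] ✓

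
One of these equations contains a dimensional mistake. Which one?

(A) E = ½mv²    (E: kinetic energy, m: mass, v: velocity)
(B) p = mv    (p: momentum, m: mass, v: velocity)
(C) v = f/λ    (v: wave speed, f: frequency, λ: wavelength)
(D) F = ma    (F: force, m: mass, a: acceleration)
(C) v = f/λ

The equation (C) v = f/λ is dimensionally incorrect.

LHS (v): [L T^-1]
RHS (f/λ): [L^-1 T^-1] ✗

The dimensions do not match. The other three equations balance.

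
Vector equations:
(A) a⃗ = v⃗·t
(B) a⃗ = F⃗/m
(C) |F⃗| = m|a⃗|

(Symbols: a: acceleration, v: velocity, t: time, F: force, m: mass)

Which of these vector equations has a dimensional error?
(A) a⃗ = v⃗·t

(A) a⃗ = v⃗·t: LHS [L T^-2], RHS [L] ✗ — acceleration is velocity per time; should be v⃗/t
(B) a⃗ = F⃗/m: LHS [L T^-2], RHS [L T^-2] ✓ — force (vector) divided by mass (scalar)
(C) |F⃗| = m|a⃗|: LHS [L M T^-2], RHS [L M T^-2] ✓ — magnitudes of vectors are scalars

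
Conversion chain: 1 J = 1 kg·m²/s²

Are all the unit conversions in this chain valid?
The chain is correct (no errors).

Correct: Joule is defined as kg·m²/s²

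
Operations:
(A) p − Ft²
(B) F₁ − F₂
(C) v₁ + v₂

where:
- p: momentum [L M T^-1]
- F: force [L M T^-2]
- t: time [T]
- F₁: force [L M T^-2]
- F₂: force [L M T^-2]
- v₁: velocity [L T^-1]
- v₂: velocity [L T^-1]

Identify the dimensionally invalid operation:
(A) p − Ft²

(A) p − Ft²: p [L M T^-1] and Ft² [L M] — different dimensions cannot be added/subtracted ✗
(B) F₁ − F₂: F₁ [L M T^-2] and F₂ [L M T^-2] — same dimensions ✓
(C) v₁ + v₂: v₁ [L T^-1] and v₂ [L T^-1] — same dimensions ✓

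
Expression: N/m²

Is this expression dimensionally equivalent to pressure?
Yes

The expression N/m² has dimensions [L^-1 M T^-2], which is exactly pressure [L^-1 M T^-2].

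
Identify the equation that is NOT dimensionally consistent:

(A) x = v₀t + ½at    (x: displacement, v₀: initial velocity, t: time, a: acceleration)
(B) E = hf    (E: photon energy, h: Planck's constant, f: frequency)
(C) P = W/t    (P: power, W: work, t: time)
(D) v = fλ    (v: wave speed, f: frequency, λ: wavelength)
(A) x = v₀t + ½at

The equation (A) x = v₀t + ½at is dimensionally incorrect.

LHS (x): [L]
RHS terms:
  - v₀t: [L] ✓
  - ½at: [L T^-1] ✗ (does not match LHS)

The dimensions do not match. The other three equations balance.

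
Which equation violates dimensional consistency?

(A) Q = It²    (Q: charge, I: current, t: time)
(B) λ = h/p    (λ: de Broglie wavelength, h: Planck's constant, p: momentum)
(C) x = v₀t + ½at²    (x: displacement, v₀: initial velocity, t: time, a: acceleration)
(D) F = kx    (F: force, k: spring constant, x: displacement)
(A) Q = It²

The equation (A) Q = It² is dimensionally incorrect.

LHS (Q): [I T]
RHS (It²): [I T^2] ✗

The dimensions do not match. The other three equations balance.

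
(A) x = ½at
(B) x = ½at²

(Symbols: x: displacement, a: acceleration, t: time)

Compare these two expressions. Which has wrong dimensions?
(A)

(A) x = ½at: LHS [L], RHS [L T^-1] ✗
(B) x = ½at²: LHS [L], RHS [L] ✓

Expression (A) x = ½at is dimensionally incorrect.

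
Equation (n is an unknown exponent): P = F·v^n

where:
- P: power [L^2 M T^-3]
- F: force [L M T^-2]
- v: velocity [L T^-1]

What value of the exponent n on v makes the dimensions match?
n = 1

P has dimensions [L^2 M T^-3]; v has dimensions [L T^-1].
The rest of the RHS has dimensions [L M T^-2], so v^n must supply [L T^-1].
With n = 1: F·v^1 has dimensions [L^2 M T^-3], matching the LHS ✓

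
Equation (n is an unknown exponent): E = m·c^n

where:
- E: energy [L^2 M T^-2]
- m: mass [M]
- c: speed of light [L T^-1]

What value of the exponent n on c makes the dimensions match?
n = 2

E has dimensions [L^2 M T^-2]; c has dimensions [L T^-1].
The rest of the RHS has dimensions [M], so c^n must supply [L^2 T^-2].
With n = 2: m·c^2 has dimensions [L^2 M T^-2], matching the LHS ✓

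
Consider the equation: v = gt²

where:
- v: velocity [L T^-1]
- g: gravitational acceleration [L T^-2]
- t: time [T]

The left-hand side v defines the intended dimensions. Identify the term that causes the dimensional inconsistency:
The right-hand side term gt²

v has dimensions [L T^-1], but gt² has dimensions [L], so the term gt² is dimensionally wrong for v.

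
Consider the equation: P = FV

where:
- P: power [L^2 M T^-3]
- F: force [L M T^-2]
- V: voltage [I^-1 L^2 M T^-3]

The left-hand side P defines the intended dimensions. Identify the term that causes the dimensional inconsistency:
The right-hand side term FV

P has dimensions [L^2 M T^-3], but FV has dimensions [I^-1 L^3 M^2 T^-5], so the term FV is dimensionally wrong for P.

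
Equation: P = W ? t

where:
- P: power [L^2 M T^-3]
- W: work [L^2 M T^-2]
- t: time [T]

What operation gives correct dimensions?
division (÷): P = W ÷ t

P [L^2 M T^-3]; W [L^2 M T^-2]; t [T].
W × t → [L^2 M T^-1] ✗
W ÷ t → [L^2 M T^-3] ✓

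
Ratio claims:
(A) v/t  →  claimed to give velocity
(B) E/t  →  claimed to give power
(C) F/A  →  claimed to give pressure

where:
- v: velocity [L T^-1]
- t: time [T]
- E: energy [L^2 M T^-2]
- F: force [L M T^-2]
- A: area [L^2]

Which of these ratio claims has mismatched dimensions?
(A) v/t does not give velocity

(A) v/t: [L T^-2] ≠ velocity [L T^-1] ✗
(B) E/t: [L^2 M T^-3] = power [L^2 M T^-3] ✓
(C) F/A: [L^-1 M T^-2] = pressure [L^-1 M T^-2] ✓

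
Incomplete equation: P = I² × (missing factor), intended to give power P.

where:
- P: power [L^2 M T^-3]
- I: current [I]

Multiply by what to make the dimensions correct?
R (resistance), dimensions [I^-2 L^2 M T^-3]

P has dimensions [L^2 M T^-3] and I² has dimensions [I^2].
The missing factor must have dimensions [L^2 M T^-3] / [I^2] = [I^-2 L^2 M T^-3], i.e. resistance (R).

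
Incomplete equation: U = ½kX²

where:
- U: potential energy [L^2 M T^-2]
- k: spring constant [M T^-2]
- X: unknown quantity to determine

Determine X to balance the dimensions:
X = x (displacement), dimensions [L]

U has dimensions [L^2 M T^-2]; the rest of the RHS (½k) has dimensions [M T^-2].
So X² must have dimensions [L^2], i.e. X has dimensions [L] — X = x (displacement).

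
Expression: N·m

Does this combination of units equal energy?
Yes

The expression N·m has dimensions [L^2 M T^-2], which is exactly energy [L^2 M T^-2].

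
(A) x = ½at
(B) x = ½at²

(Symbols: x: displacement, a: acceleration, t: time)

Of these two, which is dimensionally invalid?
(A)

(A) x = ½at: LHS [L], RHS [L T^-1] ✗
(B) x = ½at²: LHS [L], RHS [L] ✓

Expression (A) x = ½at is dimensionally incorrect.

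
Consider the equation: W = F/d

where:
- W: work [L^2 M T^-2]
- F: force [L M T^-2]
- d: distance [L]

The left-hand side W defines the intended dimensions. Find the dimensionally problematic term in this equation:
The right-hand side term F/d

W has dimensions [L^2 M T^-2], but F/d has dimensions [M T^-2], so the term F/d is dimensionally wrong for W.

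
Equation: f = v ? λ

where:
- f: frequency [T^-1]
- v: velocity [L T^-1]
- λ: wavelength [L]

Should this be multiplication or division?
division (÷): f = v ÷ λ

f [T^-1]; v [L T^-1]; λ [L].
v × λ → [L^2 T^-1] ✗
v ÷ λ → [T^-1] ✓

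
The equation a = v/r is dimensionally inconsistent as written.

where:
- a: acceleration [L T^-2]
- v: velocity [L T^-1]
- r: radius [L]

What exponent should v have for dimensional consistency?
The exponent of v should be 2: a = v^2/r

The LHS a has dimensions [L T^-2]; v has dimensions [L T^-1].
As written, the RHS v/r (exponent 1 on v) has dimensions [T^-1], which does not match.
With exponent 2, the RHS v^2/r has dimensions [L T^-2], matching the LHS.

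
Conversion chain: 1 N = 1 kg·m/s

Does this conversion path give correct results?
The chain is incorrect (it contains an error).

Incorrect: Newton is kg·m/s², not kg·m/s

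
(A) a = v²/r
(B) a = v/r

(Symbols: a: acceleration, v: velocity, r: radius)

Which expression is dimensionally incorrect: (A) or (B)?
(B)

(A) a = v²/r: LHS [L T^-2], RHS [L T^-2] ✓
(B) a = v/r: LHS [L T^-2], RHS [T^-1] ✗

Expression (B) a = v/r is dimensionally incorrect.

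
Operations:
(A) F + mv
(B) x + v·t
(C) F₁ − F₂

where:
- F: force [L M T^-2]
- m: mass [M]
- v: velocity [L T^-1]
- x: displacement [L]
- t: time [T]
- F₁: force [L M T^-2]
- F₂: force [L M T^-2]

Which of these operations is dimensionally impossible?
(A) F + mv

(A) F + mv: F [L M T^-2] and mv [L M T^-1] — different dimensions cannot be added/subtracted ✗
(B) x + v·t: x [L] and v·t [L] — same dimensions ✓
(C) F₁ − F₂: F₁ [L M T^-2] and F₂ [L M T^-2] — same dimensions ✓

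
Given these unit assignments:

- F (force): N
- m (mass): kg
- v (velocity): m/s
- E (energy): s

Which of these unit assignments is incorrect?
E

The variable E (energy) should have units J, not s.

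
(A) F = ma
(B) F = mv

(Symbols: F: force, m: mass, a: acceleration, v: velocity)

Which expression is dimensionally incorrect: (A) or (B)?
(B)

(A) F = ma: LHS [L M T^-2], RHS [L M T^-2] ✓
(B) F = mv: LHS [L M T^-2], RHS [L M T^-1] ✗

Expression (B) F = mv is dimensionally incorrect.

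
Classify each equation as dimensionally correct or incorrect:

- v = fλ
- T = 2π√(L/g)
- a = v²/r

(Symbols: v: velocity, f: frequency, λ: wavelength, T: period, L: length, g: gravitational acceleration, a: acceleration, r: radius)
Dimensionally correct: v = fλ, T = 2π√(L/g), a = v²/r
Dimensionally incorrect: none
Ordered (correct first, then incorrect): v = fλ, T = 2π√(L/g), a = v²/r

- v = fλ: LHS [L T^-1], RHS [L T^-1] → correct ✓
- T = 2π√(L/g): LHS [T], RHS [T] → correct ✓
- a = v²/r: LHS [L T^-2], RHS [L T^-2] → correct ✓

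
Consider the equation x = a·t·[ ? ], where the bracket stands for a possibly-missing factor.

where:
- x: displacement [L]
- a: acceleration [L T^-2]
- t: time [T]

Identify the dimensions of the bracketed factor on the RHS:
[T] — time (e.g. t)

x has dimensions [L]; a·t has dimensions [L T^-1].
The bracketed factor must supply [L] / [L T^-1] = [T].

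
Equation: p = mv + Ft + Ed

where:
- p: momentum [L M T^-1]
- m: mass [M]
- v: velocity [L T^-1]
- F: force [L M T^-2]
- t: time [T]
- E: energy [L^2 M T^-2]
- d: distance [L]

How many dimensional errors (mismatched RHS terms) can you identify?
1

LHS p: [L M T^-1]
- mv: [L M T^-1] ✓
- Ft: [L M T^-1] ✓
- Ed: [L^3 M T^-2] ✗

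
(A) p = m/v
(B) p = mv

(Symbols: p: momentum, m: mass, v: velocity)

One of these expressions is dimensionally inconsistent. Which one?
(A)

(A) p = m/v: LHS [L M T^-1], RHS [L^-1 M T] ✗
(B) p = mv: LHS [L M T^-1], RHS [L M T^-1] ✓

Expression (A) p = m/v is dimensionally incorrect.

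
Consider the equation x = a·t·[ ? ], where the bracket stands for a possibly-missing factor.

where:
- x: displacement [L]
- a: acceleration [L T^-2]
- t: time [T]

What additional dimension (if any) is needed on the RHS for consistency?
[T] — time (e.g. t)

x has dimensions [L]; a·t has dimensions [L T^-1].
The bracketed factor must supply [L] / [L T^-1] = [T].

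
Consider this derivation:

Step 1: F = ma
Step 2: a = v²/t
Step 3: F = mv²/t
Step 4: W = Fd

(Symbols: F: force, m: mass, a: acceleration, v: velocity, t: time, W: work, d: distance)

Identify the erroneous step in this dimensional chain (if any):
Step 2

Step 1: F = ma → LHS [L M T^-2], RHS [L M T^-2] ✓
Step 2: a = v²/t → LHS [L T^-2], RHS [L^2 T^-3] ✗

The first dimensional inconsistency appears in step 2: a = v²/t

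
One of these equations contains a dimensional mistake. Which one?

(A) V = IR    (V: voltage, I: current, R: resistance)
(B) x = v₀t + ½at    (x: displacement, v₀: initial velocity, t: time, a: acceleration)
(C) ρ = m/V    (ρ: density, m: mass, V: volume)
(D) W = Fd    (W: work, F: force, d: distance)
(B) x = v₀t + ½at

The equation (B) x = v₀t + ½at is dimensionally incorrect.

LHS (x): [L]
RHS terms:
  - v₀t: [L] ✓
  - ½at: [L T^-1] ✗ (does not match LHS)

The dimensions do not match. The other three equations balance.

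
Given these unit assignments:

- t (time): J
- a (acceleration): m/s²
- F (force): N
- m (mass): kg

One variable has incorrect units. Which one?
t

The variable t (time) should have units s, not J.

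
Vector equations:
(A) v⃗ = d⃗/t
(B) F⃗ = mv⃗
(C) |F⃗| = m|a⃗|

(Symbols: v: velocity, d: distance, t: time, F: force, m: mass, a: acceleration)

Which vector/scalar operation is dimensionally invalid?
(B) F⃗ = mv⃗

(A) v⃗ = d⃗/t: LHS [L T^-1], RHS [L T^-1] ✓ — displacement (vector) divided by time (scalar)
(B) F⃗ = mv⃗: LHS [L M T^-2], RHS [L M T^-1] ✗ — mass times velocity is momentum, not force; should be ma⃗
(C) |F⃗| = m|a⃗|: LHS [L M T^-2], RHS [L M T^-2] ✓ — magnitudes of vectors are scalars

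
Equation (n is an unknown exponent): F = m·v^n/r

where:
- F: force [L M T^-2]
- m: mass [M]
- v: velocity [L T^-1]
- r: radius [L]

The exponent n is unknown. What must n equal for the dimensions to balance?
n = 2

F has dimensions [L M T^-2]; v has dimensions [L T^-1].
The rest of the RHS has dimensions [L^-1 M], so v^n must supply [L^2 T^-2].
With n = 2: m·v^2/r has dimensions [L M T^-2], matching the LHS ✓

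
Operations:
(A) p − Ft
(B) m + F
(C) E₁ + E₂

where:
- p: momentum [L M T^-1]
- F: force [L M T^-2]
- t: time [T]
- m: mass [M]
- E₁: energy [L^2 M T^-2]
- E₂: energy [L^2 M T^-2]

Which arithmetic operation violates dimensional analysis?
(B) m + F

(A) p − Ft: p [L M T^-1] and Ft [L M T^-1] — same dimensions ✓
(B) m + F: m [M] and F [L M T^-2] — different dimensions cannot be added/subtracted ✗
(C) E₁ + E₂: E₁ [L^2 M T^-2] and E₂ [L^2 M T^-2] — same dimensions ✓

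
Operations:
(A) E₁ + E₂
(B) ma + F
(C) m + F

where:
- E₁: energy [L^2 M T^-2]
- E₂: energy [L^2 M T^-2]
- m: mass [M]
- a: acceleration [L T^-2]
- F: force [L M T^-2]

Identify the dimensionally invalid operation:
(C) m + F

(A) E₁ + E₂: E₁ [L^2 M T^-2] and E₂ [L^2 M T^-2] — same dimensions ✓
(B) ma + F: ma [L M T^-2] and F [L M T^-2] — same dimensions ✓
(C) m + F: m [M] and F [L M T^-2] — different dimensions cannot be added/subtracted ✗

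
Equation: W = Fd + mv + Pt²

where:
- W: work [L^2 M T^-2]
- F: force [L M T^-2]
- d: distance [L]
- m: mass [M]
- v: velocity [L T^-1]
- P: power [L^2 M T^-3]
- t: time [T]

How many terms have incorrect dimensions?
2

LHS W: [L^2 M T^-2]
- Fd: [L^2 M T^-2] ✓
- mv: [L M T^-1] ✗
- Pt²: [L^2 M T^-1] ✗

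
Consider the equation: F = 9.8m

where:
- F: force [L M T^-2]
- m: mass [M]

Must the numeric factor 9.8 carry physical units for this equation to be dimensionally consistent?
Yes

F has dimensions [L M T^-2], while m alone has dimensions [M]. For the equation to balance, the factor 9.8 must carry dimensions [L T^-2] — it is a dimensional constant (a numerical value of a physical quantity with its units suppressed), not a pure number.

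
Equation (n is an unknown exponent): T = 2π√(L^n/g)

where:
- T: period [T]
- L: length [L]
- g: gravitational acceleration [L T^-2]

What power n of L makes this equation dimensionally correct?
n = 1

T has dimensions [T]; L has dimensions [L].
With n = 1: 2π√(L^1/g) has dimensions [T], matching the LHS ✓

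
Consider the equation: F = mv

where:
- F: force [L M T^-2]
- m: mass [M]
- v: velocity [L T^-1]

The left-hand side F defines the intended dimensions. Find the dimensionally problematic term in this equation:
The right-hand side term mv

F has dimensions [L M T^-2], but mv has dimensions [L M T^-1], so the term mv is dimensionally wrong for F.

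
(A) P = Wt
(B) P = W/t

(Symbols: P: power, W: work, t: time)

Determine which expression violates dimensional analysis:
(A)

(A) P = Wt: LHS [L^2 M T^-3], RHS [L^2 M T^-1] ✗
(B) P = W/t: LHS [L^2 M T^-3], RHS [L^2 M T^-3] ✓

Expression (A) P = Wt is dimensionally incorrect.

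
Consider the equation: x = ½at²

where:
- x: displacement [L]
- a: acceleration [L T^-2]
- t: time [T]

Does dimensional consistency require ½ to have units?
No

x has dimensions [L] and at² already has dimensions [L], so the equation balances without ½ contributing any dimensions. ½ is a pure (dimensionless) number; changing or removing it would not affect dimensional consistency.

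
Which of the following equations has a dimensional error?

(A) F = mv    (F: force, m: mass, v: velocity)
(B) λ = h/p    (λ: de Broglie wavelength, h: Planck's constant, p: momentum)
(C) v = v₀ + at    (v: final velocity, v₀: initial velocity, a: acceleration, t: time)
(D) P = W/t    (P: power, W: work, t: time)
(A) F = mv

The equation (A) F = mv is dimensionally incorrect.

LHS (F): [L M T^-2]
RHS (mv): [L M T^-1] ✗

The dimensions do not match. The other three equations balance.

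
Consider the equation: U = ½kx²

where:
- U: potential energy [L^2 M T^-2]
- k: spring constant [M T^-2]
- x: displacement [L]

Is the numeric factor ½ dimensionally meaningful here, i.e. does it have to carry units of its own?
No

U has dimensions [L^2 M T^-2] and kx² already has dimensions [L^2 M T^-2], so the equation balances without ½ contributing any dimensions. ½ is a pure (dimensionless) number; changing or removing it would not affect dimensional consistency.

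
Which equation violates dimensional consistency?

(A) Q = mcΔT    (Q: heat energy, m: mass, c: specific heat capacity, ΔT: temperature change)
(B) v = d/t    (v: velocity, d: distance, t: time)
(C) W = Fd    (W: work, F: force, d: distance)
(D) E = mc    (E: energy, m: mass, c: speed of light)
(D) E = mc

The equation (D) E = mc is dimensionally incorrect.

LHS (E): [L^2 M T^-2]
RHS (mc): [L M T^-1] ✗

The dimensions do not match. The other three equations balance.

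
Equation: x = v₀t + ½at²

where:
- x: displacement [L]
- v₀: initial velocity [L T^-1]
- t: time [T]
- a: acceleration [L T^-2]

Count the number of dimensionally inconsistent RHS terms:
0

LHS x: [L]
- v₀t: [L] ✓
- ½at²: [L] ✓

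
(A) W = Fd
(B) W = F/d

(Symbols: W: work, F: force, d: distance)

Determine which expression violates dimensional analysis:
(B)

(A) W = Fd: LHS [L^2 M T^-2], RHS [L^2 M T^-2] ✓
(B) W = F/d: LHS [L^2 M T^-2], RHS [M T^-2] ✗

Expression (B) W = F/d is dimensionally incorrect.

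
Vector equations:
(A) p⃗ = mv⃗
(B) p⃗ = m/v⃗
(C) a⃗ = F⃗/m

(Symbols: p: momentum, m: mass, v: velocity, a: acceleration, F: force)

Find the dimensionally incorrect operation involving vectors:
(B) p⃗ = m/v⃗

(A) p⃗ = mv⃗: LHS [L M T^-1], RHS [L M T^-1] ✓ — mass (scalar) times velocity (vector)
(B) p⃗ = m/v⃗: LHS [L M T^-1], RHS [L^-1 M T] ✗ — momentum is mass times velocity; should be mv⃗ (and division by a vector is undefined)
(C) a⃗ = F⃗/m: LHS [L T^-2], RHS [L T^-2] ✓ — force (vector) divided by mass (scalar)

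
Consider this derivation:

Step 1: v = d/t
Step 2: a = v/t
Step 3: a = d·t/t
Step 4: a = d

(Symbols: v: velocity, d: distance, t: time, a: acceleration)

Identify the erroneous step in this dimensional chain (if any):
Step 3

Step 1: v = d/t → LHS [L T^-1], RHS [L T^-1] ✓
Step 2: a = v/t → LHS [L T^-2], RHS [L T^-2] ✓
Step 3: a = d·t/t → LHS [L T^-2], RHS [L] ✗

The first dimensional inconsistency appears in step 3: a = d·t/t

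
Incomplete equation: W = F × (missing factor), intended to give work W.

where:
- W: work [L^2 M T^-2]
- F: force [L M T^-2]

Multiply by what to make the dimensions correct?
d (distance), dimensions [L]

W has dimensions [L^2 M T^-2] and F has dimensions [L M T^-2].
The missing factor must have dimensions [L^2 M T^-2] / [L M T^-2] = [L], i.e. distance (d).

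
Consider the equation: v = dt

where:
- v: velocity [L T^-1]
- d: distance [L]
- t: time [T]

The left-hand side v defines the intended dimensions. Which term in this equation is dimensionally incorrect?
The right-hand side term dt

v has dimensions [L T^-1], but dt has dimensions [L T], so the term dt is dimensionally wrong for v.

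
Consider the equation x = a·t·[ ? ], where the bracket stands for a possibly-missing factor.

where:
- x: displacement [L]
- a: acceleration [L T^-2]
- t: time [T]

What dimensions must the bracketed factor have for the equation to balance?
[T] — time (e.g. t)

x has dimensions [L]; a·t has dimensions [L T^-1].
The bracketed factor must supply [L] / [L T^-1] = [T].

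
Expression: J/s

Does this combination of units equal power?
Yes

The expression J/s has dimensions [L^2 M T^-3], which is exactly power [L^2 M T^-3].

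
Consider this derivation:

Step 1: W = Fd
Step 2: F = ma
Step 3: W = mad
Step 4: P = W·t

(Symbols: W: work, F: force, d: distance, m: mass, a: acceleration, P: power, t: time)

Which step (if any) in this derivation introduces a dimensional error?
Step 4

Step 1: W = Fd → LHS [L^2 M T^-2], RHS [L^2 M T^-2] ✓
Step 2: F = ma → LHS [L M T^-2], RHS [L M T^-2] ✓
Step 3: W = mad → LHS [L^2 M T^-2], RHS [L^2 M T^-2] ✓
Step 4: P = W·t → LHS [L^2 M T^-3], RHS [L^2 M T^-1] ✗

The first dimensional inconsistency appears in step 4: P = W·t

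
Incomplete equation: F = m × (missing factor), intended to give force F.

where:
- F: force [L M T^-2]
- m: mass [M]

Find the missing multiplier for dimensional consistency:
a (acceleration), dimensions [L T^-2]

F has dimensions [L M T^-2] and m has dimensions [M].
The missing factor must have dimensions [L M T^-2] / [M] = [L T^-2], i.e. acceleration (a).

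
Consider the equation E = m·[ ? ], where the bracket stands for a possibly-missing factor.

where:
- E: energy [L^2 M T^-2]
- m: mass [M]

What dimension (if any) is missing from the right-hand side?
[L^2 T^-2] — velocity squared (e.g. v²)

E has dimensions [L^2 M T^-2]; m has dimensions [M].
The bracketed factor must supply [L^2 M T^-2] / [M] = [L^2 T^-2].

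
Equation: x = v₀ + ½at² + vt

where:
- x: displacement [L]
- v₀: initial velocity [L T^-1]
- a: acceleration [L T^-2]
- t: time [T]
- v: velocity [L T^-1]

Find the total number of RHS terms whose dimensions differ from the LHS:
1

LHS x: [L]
- v₀: [L T^-1] ✗
- ½at²: [L] ✓
- vt: [L] ✓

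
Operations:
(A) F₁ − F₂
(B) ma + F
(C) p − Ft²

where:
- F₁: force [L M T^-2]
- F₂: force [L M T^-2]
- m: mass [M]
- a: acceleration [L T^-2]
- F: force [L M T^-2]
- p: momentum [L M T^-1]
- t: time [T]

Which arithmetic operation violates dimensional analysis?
(C) p − Ft²

(A) F₁ − F₂: F₁ [L M T^-2] and F₂ [L M T^-2] — same dimensions ✓
(B) ma + F: ma [L M T^-2] and F [L M T^-2] — same dimensions ✓
(C) p − Ft²: p [L M T^-1] and Ft² [L M] — different dimensions cannot be added/subtracted ✗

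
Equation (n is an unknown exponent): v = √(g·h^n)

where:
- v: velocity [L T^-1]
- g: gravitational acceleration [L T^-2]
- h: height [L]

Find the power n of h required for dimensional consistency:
n = 1

v has dimensions [L T^-1]; h has dimensions [L].
With n = 1: √(g·h^1) has dimensions [L T^-1], matching the LHS ✓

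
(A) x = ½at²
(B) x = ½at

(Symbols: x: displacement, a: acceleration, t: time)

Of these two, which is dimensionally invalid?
(B)

(A) x = ½at²: LHS [L], RHS [L] ✓
(B) x = ½at: LHS [L], RHS [L T^-1] ✗

Expression (B) x = ½at is dimensionally incorrect.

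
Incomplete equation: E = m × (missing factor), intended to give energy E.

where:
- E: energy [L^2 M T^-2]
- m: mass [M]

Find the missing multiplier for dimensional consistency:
v² (velocity squared), dimensions [L^2 T^-2]

E has dimensions [L^2 M T^-2] and m has dimensions [M].
The missing factor must have dimensions [L^2 M T^-2] / [M] = [L^2 T^-2], i.e. velocity squared (v²).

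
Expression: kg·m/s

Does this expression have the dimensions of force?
No

The expression kg·m/s has dimensions [L M T^-1], but force has dimensions [L M T^-2].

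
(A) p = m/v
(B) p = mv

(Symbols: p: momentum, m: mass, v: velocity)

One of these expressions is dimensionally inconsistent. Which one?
(A)

(A) p = m/v: LHS [L M T^-1], RHS [L^-1 M T] ✗
(B) p = mv: LHS [L M T^-1], RHS [L M T^-1] ✓

Expression (A) p = m/v is dimensionally incorrect.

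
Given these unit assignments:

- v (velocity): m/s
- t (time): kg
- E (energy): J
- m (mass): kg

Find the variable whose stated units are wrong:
t

The variable t (time) should have units s, not kg.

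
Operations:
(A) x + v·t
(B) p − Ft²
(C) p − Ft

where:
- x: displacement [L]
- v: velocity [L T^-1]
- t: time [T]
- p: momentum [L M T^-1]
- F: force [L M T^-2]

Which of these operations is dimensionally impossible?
(B) p − Ft²

(A) x + v·t: x [L] and v·t [L] — same dimensions ✓
(B) p − Ft²: p [L M T^-1] and Ft² [L M] — different dimensions cannot be added/subtracted ✗
(C) p − Ft: p [L M T^-1] and Ft [L M T^-1] — same dimensions ✓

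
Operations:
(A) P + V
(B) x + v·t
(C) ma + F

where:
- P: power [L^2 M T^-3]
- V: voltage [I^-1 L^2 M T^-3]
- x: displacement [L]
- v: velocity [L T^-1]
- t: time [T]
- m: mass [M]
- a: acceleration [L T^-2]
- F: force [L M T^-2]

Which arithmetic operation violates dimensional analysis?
(A) P + V

(A) P + V: P [L^2 M T^-3] and V [I^-1 L^2 M T^-3] — different dimensions cannot be added/subtracted ✗
(B) x + v·t: x [L] and v·t [L] — same dimensions ✓
(C) ma + F: ma [L M T^-2] and F [L M T^-2] — same dimensions ✓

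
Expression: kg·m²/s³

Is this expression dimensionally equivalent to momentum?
No

The expression kg·m²/s³ has dimensions [L^2 M T^-3], but momentum has dimensions [L M T^-1].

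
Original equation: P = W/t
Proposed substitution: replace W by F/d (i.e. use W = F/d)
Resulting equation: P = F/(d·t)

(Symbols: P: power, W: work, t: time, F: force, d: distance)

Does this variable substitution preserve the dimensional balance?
No

[W] = [L^2 M T^-2] and [F/d] = [M T^-2]. These differ, so the substitution replaces a quantity by one of different dimensions and the result P = F/(d·t) has LHS [L^2 M T^-3] vs RHS [M T^-3] — inconsistent.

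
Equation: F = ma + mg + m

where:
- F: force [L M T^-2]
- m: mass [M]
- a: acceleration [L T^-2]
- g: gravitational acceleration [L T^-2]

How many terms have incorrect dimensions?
1

LHS F: [L M T^-2]
- ma: [L M T^-2] ✓
- mg: [L M T^-2] ✓
- m: [M] ✗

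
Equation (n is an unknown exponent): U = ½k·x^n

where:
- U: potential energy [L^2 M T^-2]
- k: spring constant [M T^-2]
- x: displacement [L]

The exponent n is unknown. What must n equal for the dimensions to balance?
n = 2

U has dimensions [L^2 M T^-2]; x has dimensions [L].
The rest of the RHS has dimensions [M T^-2], so x^n must supply [L^2].
With n = 2: ½k·x^2 has dimensions [L^2 M T^-2], matching the LHS ✓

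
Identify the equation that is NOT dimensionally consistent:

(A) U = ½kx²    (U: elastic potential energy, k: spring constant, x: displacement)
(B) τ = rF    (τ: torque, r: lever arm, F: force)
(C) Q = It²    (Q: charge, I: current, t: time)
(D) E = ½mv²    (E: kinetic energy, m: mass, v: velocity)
(C) Q = It²

The equation (C) Q = It² is dimensionally incorrect.

LHS (Q): [I T]
RHS (It²): [I T^2] ✗

The dimensions do not match. The other three equations balance.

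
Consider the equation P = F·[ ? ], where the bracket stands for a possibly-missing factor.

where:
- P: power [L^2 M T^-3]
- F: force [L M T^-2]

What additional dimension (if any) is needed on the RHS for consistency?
[L T^-1] — velocity (e.g. v)

P has dimensions [L^2 M T^-3]; F has dimensions [L M T^-2].
The bracketed factor must supply [L^2 M T^-3] / [L M T^-2] = [L T^-1].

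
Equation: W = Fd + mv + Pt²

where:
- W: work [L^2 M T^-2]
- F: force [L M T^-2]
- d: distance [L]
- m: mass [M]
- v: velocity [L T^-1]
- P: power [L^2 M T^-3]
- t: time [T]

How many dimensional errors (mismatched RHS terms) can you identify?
2

LHS W: [L^2 M T^-2]
- Fd: [L^2 M T^-2] ✓
- mv: [L M T^-1] ✗
- Pt²: [L^2 M T^-1] ✗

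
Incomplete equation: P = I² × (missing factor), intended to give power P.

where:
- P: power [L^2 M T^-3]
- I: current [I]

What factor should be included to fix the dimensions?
R (resistance), dimensions [I^-2 L^2 M T^-3]

P has dimensions [L^2 M T^-3] and I² has dimensions [I^2].
The missing factor must have dimensions [L^2 M T^-3] / [I^2] = [I^-2 L^2 M T^-3], i.e. resistance (R).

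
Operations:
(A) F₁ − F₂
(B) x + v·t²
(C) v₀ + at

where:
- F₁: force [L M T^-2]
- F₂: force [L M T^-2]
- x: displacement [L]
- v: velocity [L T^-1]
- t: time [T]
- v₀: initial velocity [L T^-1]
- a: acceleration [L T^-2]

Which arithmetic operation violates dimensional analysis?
(B) x + v·t²

(A) F₁ − F₂: F₁ [L M T^-2] and F₂ [L M T^-2] — same dimensions ✓
(B) x + v·t²: x [L] and v·t² [L T] — different dimensions cannot be added/subtracted ✗
(C) v₀ + at: v₀ [L T^-1] and at [L T^-1] — same dimensions ✓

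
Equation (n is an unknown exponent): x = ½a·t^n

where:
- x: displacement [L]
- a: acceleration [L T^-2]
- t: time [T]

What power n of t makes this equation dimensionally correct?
n = 2

x has dimensions [L]; t has dimensions [T].
The rest of the RHS has dimensions [L T^-2], so t^n must supply [T^2].
With n = 2: ½a·t^2 has dimensions [L], matching the LHS ✓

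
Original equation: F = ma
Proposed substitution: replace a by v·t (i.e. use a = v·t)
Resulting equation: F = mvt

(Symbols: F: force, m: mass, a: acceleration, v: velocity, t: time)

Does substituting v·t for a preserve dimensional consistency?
No

[a] = [L T^-2] and [v·t] = [L]. These differ, so the substitution replaces a quantity by one of different dimensions and the result F = mvt has LHS [L M T^-2] vs RHS [L M] — inconsistent.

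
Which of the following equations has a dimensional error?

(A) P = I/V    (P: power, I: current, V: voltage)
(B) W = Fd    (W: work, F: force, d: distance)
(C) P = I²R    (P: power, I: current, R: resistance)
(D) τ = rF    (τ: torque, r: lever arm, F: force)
(A) P = I/V

The equation (A) P = I/V is dimensionally incorrect.

LHS (P): [L^2 M T^-3]
RHS (I/V): [I^2 L^-2 M^-1 T^3] ✗

The dimensions do not match. The other three equations balance.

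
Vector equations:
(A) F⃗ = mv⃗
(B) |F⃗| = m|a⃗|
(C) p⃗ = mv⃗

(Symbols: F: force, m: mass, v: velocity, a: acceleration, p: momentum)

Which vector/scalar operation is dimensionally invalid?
(A) F⃗ = mv⃗

(A) F⃗ = mv⃗: LHS [L M T^-2], RHS [L M T^-1] ✗ — mass times velocity is momentum, not force; should be ma⃗
(B) |F⃗| = m|a⃗|: LHS [L M T^-2], RHS [L M T^-2] ✓ — magnitudes of vectors are scalars
(C) p⃗ = mv⃗: LHS [L M T^-1], RHS [L M T^-1] ✓ — mass (scalar) times velocity (vector)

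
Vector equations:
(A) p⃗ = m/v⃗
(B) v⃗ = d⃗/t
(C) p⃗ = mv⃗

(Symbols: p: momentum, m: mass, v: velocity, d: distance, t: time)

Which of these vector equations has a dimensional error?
(A) p⃗ = m/v⃗

(A) p⃗ = m/v⃗: LHS [L M T^-1], RHS [L^-1 M T] ✗ — momentum is mass times velocity; should be mv⃗ (and division by a vector is undefined)
(B) v⃗ = d⃗/t: LHS [L T^-1], RHS [L T^-1] ✓ — displacement (vector) divided by time (scalar)
(C) p⃗ = mv⃗: LHS [L M T^-1], RHS [L M T^-1] ✓ — mass (scalar) times velocity (vector)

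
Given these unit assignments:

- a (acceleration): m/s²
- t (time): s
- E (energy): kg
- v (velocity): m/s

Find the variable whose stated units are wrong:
E

The variable E (energy) should have units J, not kg.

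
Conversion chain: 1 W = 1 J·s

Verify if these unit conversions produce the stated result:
The chain is incorrect (it contains an error).

Incorrect: Watt is J/s, not J·s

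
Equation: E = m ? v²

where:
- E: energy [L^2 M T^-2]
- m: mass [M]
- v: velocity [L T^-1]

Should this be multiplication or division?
multiplication (×): E = m × v²

E [L^2 M T^-2]; m [M]; v² [L^2 T^-2].
m × v² → [L^2 M T^-2] ✓
m ÷ v² → [L^-2 M T^2] ✗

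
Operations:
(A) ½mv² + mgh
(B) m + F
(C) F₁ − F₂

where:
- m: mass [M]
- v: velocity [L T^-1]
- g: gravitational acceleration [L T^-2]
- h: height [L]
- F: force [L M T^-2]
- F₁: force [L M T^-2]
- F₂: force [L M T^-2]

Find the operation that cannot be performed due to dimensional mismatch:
(B) m + F

(A) ½mv² + mgh: ½mv² [L^2 M T^-2] and mgh [L^2 M T^-2] — same dimensions ✓
(B) m + F: m [M] and F [L M T^-2] — different dimensions cannot be added/subtracted ✗
(C) F₁ − F₂: F₁ [L M T^-2] and F₂ [L M T^-2] — same dimensions ✓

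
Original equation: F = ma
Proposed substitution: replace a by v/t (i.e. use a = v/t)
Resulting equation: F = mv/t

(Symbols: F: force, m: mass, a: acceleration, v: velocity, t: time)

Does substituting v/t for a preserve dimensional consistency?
Yes

[a] = [L T^-2] and [v/t] = [L T^-2]. These match, so the substitution replaces a quantity by one of the same dimensions and the result F = mv/t has LHS [L M T^-2] vs RHS [L M T^-2] — still consistent.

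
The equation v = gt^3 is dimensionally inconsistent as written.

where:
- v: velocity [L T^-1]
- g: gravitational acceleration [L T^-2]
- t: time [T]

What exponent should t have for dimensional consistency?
The exponent of t should be 1: v = gt

The LHS v has dimensions [L T^-1]; t has dimensions [T].
As written, the RHS gt^3 (exponent 3 on t) has dimensions [L T], which does not match.
With exponent 1, the RHS gt has dimensions [L T^-1], matching the LHS.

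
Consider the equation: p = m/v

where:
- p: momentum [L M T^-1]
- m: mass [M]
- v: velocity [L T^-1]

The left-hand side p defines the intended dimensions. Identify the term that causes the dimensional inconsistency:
The right-hand side term m/v

p has dimensions [L M T^-1], but m/v has dimensions [L^-1 M T], so the term m/v is dimensionally wrong for p.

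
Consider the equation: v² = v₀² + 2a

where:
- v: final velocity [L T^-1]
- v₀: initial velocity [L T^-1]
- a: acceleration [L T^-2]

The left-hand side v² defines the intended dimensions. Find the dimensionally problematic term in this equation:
The term 2a

Checking each RHS term against the LHS:
- v₀²: [L^2 T^-2] — matches v² [L^2 T^-2] ✓
- 2a: [L T^-2] — does NOT match v² [L^2 T^-2] ✗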